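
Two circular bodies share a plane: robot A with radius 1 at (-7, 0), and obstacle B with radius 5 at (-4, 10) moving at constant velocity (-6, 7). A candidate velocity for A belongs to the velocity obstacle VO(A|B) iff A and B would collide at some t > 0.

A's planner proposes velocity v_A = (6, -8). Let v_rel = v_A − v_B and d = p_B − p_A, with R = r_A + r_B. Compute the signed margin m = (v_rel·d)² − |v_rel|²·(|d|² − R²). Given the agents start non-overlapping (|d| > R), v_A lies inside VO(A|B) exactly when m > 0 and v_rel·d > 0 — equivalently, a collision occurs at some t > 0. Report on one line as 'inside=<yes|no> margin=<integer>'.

d = (3, 10),  |d|² = 109;  R = 1+5 = 6,  c = 109−6² = 73
v_rel = (12, -15),  |v_rel|² = 369;  v_rel·d = (12)·(3) + (-15)·(10) = -114
369·t² + 228·t + 73 = 0  ⇒  m = (-114)² − 369·73 = -13941
m = -13941 < 0,  v_rel·d = -114 < 0  ⇒  outside

inside=no margin=-13941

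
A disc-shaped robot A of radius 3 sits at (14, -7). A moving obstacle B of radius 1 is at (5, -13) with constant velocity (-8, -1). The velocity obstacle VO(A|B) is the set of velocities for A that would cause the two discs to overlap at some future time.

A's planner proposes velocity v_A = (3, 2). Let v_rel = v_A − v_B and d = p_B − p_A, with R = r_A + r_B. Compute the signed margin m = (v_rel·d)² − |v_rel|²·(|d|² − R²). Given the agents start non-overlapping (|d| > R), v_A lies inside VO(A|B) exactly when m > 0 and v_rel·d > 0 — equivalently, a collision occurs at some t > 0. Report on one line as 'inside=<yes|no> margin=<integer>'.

d = (-9, -6),  |d|² = 117;  R = 3+1 = 4,  c = 117−4² = 101
v_rel = (11, 3),  |v_rel|² = 130;  v_rel·d = (11)·(-9) + (3)·(-6) = -117
130·t² + 234·t + 101 = 0  ⇒  m = (-117)² − 130·101 = 559
m = 559 > 0,  v_rel·d = -117 < 0  ⇒  outside

inside=no margin=559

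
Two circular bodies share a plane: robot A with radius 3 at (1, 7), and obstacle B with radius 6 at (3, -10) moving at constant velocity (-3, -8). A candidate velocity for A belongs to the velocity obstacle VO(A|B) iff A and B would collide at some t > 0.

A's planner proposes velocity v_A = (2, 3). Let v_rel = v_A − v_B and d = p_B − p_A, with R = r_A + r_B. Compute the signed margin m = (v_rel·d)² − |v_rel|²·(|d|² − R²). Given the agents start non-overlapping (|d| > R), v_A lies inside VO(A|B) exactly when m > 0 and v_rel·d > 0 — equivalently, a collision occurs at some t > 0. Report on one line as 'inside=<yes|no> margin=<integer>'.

d = (2, -17),  |d|² = 293;  R = 3+6 = 9,  c = 293−9² = 212
v_rel = (5, 11),  |v_rel|² = 146;  v_rel·d = (5)·(2) + (11)·(-17) = -177
146·t² + 354·t + 212 = 0  ⇒  m = (-177)² − 146·212 = 377
m = 377 > 0,  v_rel·d = -177 < 0  ⇒  outside

inside=no margin=377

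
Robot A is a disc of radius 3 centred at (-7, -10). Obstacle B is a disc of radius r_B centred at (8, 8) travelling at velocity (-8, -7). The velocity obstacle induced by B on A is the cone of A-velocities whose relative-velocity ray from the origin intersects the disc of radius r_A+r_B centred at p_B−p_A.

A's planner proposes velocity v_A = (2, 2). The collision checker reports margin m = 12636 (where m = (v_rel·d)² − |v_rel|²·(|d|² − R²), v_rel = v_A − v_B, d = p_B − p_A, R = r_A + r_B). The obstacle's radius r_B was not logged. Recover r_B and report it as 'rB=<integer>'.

m = 12636
d = (15, 18);  v_rel = (10, 9),  |v_rel|² = 181
v_rel×d = (10)·(18) − (9)·(15) = 45
since m = R²·181 − 45²:  R² = (2025 + 12636) / 181 = 81
R = √81 = 9  ⇒  r_B = 9 − 3 = 6

rB=6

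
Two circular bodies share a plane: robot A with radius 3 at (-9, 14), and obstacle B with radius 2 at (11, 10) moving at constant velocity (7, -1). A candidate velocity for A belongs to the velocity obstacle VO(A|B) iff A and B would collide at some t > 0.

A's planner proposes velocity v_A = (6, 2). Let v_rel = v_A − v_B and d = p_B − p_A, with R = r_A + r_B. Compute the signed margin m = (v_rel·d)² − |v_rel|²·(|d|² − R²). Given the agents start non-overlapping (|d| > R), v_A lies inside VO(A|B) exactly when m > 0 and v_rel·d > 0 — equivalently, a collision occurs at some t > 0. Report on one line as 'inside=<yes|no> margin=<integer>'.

d = (20, -4),  |d|² = 416;  R = 3+2 = 5,  c = 416−5² = 391
v_rel = (-1, 3),  |v_rel|² = 10;  v_rel·d = (-1)·(20) + (3)·(-4) = -32
10·t² + 64·t + 391 = 0  ⇒  m = (-32)² − 10·391 = -2886
m = -2886 < 0,  v_rel·d = -32 < 0  ⇒  outside

inside=no margin=-2886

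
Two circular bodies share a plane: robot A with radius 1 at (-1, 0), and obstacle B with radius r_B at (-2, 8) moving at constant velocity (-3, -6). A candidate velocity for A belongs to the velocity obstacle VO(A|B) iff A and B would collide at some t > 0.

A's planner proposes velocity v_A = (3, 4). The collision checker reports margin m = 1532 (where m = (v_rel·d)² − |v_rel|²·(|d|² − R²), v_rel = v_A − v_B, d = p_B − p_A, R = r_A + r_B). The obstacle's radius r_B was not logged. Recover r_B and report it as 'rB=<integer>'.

m = 1532
d = (-1, 8);  v_rel = (6, 10),  |v_rel|² = 136
v_rel×d = (6)·(8) − (10)·(-1) = 58
since m = R²·136 − 58²:  R² = (3364 + 1532) / 136 = 36
R = √36 = 6  ⇒  r_B = 6 − 1 = 5

rB=5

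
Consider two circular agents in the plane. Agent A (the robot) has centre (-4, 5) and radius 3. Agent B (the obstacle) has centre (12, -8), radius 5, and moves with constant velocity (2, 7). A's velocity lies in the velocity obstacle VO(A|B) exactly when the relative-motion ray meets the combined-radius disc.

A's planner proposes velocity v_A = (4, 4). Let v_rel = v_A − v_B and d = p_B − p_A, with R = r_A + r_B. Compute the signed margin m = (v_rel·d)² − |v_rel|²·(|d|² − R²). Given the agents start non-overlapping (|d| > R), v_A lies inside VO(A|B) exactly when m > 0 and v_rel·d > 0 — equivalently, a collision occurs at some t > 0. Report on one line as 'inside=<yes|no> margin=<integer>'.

d = (16, -13),  |d|² = 425;  R = 3+5 = 8,  c = 425−8² = 361
v_rel = (2, -3),  |v_rel|² = 13;  v_rel·d = (2)·(16) + (-3)·(-13) = 71
13·t² − 142·t + 361 = 0  ⇒  m = 71² − 13·361 = 348
m = 348 > 0,  v_rel·d = 71 > 0  ⇒  inside

inside=yes margin=348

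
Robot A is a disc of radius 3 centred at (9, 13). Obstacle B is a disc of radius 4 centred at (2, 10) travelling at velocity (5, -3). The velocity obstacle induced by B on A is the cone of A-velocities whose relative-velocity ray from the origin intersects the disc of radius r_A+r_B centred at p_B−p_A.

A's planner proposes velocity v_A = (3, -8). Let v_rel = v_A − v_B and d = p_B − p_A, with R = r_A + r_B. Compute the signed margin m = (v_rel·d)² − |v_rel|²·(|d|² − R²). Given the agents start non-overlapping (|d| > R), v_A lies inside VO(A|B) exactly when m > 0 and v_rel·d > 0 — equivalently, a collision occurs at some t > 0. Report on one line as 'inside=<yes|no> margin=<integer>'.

d = (-7, -3),  |d|² = 58;  R = 3+4 = 7,  c = 58−7² = 9
v_rel = (-2, -5),  |v_rel|² = 29;  v_rel·d = (-2)·(-7) + (-5)·(-3) = 29
29·t² − 58·t + 9 = 0  ⇒  m = 29² − 29·9 = 580
m = 580 > 0,  v_rel·d = 29 > 0  ⇒  inside

inside=yes margin=580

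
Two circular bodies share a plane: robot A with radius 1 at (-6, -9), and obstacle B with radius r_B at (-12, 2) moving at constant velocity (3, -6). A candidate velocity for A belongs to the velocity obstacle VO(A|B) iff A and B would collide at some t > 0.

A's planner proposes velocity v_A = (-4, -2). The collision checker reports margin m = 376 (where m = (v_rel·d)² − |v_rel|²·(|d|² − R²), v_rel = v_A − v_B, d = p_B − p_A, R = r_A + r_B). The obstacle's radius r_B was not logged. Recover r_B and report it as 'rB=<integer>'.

m = 376
d = (-6, 11);  v_rel = (-7, 4),  |v_rel|² = 65
v_rel×d = (-7)·(11) − (4)·(-6) = -53
since m = R²·65 − (-53)²:  R² = (2809 + 376) / 65 = 49
R = √49 = 7  ⇒  r_B = 7 − 1 = 6

rB=6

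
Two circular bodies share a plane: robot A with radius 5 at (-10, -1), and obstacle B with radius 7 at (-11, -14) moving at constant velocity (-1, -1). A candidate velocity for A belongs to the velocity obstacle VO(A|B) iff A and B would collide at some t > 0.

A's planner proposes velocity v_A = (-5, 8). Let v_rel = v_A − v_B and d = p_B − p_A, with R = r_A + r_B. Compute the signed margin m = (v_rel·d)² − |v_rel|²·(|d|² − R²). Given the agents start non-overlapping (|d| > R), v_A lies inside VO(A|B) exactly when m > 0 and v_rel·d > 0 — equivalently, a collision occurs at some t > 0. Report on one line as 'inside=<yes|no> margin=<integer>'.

d = (-1, -13),  |d|² = 170;  R = 5+7 = 12,  c = 170−12² = 26
v_rel = (-4, 9),  |v_rel|² = 97;  v_rel·d = (-4)·(-1) + (9)·(-13) = -113
97·t² + 226·t + 26 = 0  ⇒  m = (-113)² − 97·26 = 10247
m = 10247 > 0,  v_rel·d = -113 < 0  ⇒  outside

inside=no margin=10247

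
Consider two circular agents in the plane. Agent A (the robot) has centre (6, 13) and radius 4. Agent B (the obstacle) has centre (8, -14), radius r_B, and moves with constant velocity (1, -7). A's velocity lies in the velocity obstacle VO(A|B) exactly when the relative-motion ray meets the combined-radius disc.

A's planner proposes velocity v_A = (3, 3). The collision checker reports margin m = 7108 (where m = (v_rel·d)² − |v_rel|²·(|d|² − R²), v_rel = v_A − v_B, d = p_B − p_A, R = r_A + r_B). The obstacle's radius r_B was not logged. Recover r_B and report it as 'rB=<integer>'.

m = 7108
d = (2, -27);  v_rel = (2, 10),  |v_rel|² = 104
v_rel×d = (2)·(-27) − (10)·(2) = -74
since m = R²·104 − (-74)²:  R² = (5476 + 7108) / 104 = 121
R = √121 = 11  ⇒  r_B = 11 − 4 = 7

rB=7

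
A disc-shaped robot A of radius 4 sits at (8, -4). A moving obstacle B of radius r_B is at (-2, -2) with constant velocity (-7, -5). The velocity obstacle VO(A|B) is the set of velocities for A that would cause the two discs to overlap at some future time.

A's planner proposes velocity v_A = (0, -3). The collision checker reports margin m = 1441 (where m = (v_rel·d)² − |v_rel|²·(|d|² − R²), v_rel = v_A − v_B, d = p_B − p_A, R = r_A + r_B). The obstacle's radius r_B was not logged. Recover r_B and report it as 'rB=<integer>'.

m = 1441
d = (-10, 2);  v_rel = (7, 2),  |v_rel|² = 53
v_rel×d = (7)·(2) − (2)·(-10) = 34
since m = R²·53 − 34²:  R² = (1156 + 1441) / 53 = 49
R = √49 = 7  ⇒  r_B = 7 − 4 = 3

rB=3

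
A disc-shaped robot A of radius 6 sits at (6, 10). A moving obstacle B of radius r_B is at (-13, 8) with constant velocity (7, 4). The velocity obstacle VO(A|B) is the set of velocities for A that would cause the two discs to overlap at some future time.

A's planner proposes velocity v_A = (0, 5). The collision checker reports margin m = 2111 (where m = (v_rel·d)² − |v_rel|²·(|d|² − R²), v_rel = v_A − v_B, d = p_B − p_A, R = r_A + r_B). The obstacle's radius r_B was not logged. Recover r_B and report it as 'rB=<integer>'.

m = 2111
d = (-19, -2);  v_rel = (-7, 1),  |v_rel|² = 50
v_rel×d = (-7)·(-2) − (1)·(-19) = 33
since m = R²·50 − 33²:  R² = (1089 + 2111) / 50 = 64
R = √64 = 8  ⇒  r_B = 8 − 6 = 2

rB=2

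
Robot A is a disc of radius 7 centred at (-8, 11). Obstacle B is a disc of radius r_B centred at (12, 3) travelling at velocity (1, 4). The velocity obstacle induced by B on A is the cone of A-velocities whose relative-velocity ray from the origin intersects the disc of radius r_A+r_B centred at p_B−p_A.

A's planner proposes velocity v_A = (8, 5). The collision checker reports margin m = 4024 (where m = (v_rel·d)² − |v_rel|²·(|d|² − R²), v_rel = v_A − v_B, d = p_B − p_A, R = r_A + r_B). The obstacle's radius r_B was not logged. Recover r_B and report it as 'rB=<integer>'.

m = 4024
d = (20, -8);  v_rel = (7, 1),  |v_rel|² = 50
v_rel×d = (7)·(-8) − (1)·(20) = -76
since m = R²·50 − (-76)²:  R² = (5776 + 4024) / 50 = 196
R = √196 = 14  ⇒  r_B = 14 − 7 = 7

rB=7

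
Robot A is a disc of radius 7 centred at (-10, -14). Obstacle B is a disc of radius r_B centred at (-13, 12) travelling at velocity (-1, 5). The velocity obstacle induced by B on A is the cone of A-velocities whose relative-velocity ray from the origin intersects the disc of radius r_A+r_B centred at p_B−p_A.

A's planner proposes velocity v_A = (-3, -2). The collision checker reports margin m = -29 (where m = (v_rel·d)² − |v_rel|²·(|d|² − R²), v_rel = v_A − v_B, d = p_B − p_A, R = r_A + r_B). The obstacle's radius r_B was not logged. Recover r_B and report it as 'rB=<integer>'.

m = -29
d = (-3, 26);  v_rel = (-2, -7),  |v_rel|² = 53
v_rel×d = (-2)·(26) − (-7)·(-3) = -73
since m = R²·53 − (-73)²:  R² = (5329 + -29) / 53 = 100
R = √100 = 10  ⇒  r_B = 10 − 7 = 3

rB=3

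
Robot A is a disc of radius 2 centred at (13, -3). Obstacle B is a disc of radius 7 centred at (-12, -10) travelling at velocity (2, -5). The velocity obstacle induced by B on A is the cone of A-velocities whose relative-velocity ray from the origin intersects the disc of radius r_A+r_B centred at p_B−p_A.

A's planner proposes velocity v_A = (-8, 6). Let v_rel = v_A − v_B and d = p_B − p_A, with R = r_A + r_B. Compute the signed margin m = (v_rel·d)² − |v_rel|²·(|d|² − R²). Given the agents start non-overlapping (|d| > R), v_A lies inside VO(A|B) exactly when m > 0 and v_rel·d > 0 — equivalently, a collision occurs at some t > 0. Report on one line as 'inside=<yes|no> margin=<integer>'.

d = (-25, -7),  |d|² = 674;  R = 2+7 = 9,  c = 674−9² = 593
v_rel = (-10, 11),  |v_rel|² = 221;  v_rel·d = (-10)·(-25) + (11)·(-7) = 173
221·t² − 346·t + 593 = 0  ⇒  m = 173² − 221·593 = -101124
m = -101124 < 0,  v_rel·d = 173 > 0  ⇒  outside

inside=no margin=-101124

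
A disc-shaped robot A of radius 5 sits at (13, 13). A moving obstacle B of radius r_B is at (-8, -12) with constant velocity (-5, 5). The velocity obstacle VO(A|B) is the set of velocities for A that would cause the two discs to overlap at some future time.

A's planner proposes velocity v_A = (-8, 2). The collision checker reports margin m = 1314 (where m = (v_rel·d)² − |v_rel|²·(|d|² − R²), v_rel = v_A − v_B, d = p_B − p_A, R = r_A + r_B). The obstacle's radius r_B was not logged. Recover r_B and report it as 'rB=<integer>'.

m = 1314
d = (-21, -25);  v_rel = (-3, -3),  |v_rel|² = 18
v_rel×d = (-3)·(-25) − (-3)·(-21) = 12
since m = R²·18 − 12²:  R² = (144 + 1314) / 18 = 81
R = √81 = 9  ⇒  r_B = 9 − 5 = 4

rB=4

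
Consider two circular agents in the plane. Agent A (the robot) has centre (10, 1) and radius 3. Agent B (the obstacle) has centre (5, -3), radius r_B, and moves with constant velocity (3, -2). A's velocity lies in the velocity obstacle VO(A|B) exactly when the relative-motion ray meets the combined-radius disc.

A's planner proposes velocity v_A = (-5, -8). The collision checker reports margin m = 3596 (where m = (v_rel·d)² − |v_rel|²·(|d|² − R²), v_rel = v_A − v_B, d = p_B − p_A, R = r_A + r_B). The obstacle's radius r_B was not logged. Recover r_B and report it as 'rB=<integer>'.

m = 3596
d = (-5, -4);  v_rel = (-8, -6),  |v_rel|² = 100
v_rel×d = (-8)·(-4) − (-6)·(-5) = 2
since m = R²·100 − 2²:  R² = (4 + 3596) / 100 = 36
R = √36 = 6  ⇒  r_B = 6 − 3 = 3

rB=3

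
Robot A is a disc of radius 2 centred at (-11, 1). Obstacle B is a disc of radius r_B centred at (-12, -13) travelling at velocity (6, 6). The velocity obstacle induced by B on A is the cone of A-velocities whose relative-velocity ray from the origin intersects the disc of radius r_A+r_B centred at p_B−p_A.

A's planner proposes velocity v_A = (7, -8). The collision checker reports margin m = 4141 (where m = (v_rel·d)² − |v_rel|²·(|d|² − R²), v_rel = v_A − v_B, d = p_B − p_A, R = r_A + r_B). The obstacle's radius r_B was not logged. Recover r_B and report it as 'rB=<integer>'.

m = 4141
d = (-1, -14);  v_rel = (1, -14),  |v_rel|² = 197
v_rel×d = (1)·(-14) − (-14)·(-1) = -28
since m = R²·197 − (-28)²:  R² = (784 + 4141) / 197 = 25
R = √25 = 5  ⇒  r_B = 5 − 2 = 3

rB=3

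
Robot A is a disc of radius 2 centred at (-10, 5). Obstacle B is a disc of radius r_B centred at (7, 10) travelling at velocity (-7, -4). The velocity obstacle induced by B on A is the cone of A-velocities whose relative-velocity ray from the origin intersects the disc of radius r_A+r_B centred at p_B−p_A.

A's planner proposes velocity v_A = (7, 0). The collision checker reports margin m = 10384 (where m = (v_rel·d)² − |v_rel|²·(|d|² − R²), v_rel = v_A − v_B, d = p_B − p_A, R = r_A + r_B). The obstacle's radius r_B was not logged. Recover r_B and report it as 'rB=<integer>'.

m = 10384
d = (17, 5);  v_rel = (14, 4),  |v_rel|² = 212
v_rel×d = (14)·(5) − (4)·(17) = 2
since m = R²·212 − 2²:  R² = (4 + 10384) / 212 = 49
R = √49 = 7  ⇒  r_B = 7 − 2 = 5

rB=5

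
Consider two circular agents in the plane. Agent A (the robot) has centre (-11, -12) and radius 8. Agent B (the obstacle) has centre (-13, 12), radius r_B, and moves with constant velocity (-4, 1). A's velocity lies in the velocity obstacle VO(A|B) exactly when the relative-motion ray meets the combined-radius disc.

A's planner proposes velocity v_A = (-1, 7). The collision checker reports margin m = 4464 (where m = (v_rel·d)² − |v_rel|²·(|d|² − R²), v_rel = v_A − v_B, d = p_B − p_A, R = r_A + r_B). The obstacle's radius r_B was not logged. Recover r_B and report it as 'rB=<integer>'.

m = 4464
d = (-2, 24);  v_rel = (3, 6),  |v_rel|² = 45
v_rel×d = (3)·(24) − (6)·(-2) = 84
since m = R²·45 − 84²:  R² = (7056 + 4464) / 45 = 256
R = √256 = 16  ⇒  r_B = 16 − 8 = 8

rB=8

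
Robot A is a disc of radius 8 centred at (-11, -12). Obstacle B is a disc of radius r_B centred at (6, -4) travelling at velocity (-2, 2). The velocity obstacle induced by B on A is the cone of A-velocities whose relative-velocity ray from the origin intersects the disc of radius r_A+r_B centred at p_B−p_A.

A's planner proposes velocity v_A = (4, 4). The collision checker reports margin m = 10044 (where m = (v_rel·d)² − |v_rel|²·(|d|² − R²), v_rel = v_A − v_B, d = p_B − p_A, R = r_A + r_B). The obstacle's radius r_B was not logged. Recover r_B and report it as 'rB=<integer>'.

m = 10044
d = (17, 8);  v_rel = (6, 2),  |v_rel|² = 40
v_rel×d = (6)·(8) − (2)·(17) = 14
since m = R²·40 − 14²:  R² = (196 + 10044) / 40 = 256
R = √256 = 16  ⇒  r_B = 16 − 8 = 8

rB=8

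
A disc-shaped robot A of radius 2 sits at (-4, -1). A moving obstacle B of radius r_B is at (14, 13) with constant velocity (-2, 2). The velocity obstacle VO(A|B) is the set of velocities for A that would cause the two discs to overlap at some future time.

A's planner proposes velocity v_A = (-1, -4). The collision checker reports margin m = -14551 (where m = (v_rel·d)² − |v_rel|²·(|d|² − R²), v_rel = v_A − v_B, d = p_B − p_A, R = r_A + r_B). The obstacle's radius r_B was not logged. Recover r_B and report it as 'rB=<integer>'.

m = -14551
d = (18, 14);  v_rel = (1, -6),  |v_rel|² = 37
v_rel×d = (1)·(14) − (-6)·(18) = 122
since m = R²·37 − 122²:  R² = (14884 + -14551) / 37 = 9
R = √9 = 3  ⇒  r_B = 3 − 2 = 1

rB=1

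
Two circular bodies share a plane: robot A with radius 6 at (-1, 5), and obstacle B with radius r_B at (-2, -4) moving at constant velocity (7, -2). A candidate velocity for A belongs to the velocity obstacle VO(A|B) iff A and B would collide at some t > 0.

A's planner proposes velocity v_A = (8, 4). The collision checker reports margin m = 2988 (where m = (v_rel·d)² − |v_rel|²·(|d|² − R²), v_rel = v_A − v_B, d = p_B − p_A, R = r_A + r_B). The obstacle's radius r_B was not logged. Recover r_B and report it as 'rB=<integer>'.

m = 2988
d = (-1, -9);  v_rel = (1, 6),  |v_rel|² = 37
v_rel×d = (1)·(-9) − (6)·(-1) = -3
since m = R²·37 − (-3)²:  R² = (9 + 2988) / 37 = 81
R = √81 = 9  ⇒  r_B = 9 − 6 = 3

rB=3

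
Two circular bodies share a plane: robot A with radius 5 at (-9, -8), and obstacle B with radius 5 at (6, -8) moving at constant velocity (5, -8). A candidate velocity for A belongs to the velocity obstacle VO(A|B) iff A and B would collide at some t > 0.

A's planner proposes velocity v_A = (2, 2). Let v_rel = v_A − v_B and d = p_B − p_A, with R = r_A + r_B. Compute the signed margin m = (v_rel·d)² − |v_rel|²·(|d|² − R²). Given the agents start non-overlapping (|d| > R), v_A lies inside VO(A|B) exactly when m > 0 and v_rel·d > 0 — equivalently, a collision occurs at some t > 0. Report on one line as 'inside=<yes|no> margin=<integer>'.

d = (15, 0),  |d|² = 225;  R = 5+5 = 10,  c = 225−10² = 125
v_rel = (-3, 10),  |v_rel|² = 109;  v_rel·d = (-3)·(15) + (10)·(0) = -45
109·t² + 90·t + 125 = 0  ⇒  m = (-45)² − 109·125 = -11600
m = -11600 < 0,  v_rel·d = -45 < 0  ⇒  outside

inside=no margin=-11600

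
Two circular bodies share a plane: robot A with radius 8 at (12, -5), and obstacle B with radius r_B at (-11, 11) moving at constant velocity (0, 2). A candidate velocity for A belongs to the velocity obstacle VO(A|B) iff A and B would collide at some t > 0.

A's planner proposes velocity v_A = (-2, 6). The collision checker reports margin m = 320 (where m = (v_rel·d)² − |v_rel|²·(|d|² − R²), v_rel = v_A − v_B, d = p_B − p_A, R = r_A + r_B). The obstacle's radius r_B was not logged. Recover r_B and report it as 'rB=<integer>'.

m = 320
d = (-23, 16);  v_rel = (-2, 4),  |v_rel|² = 20
v_rel×d = (-2)·(16) − (4)·(-23) = 60
since m = R²·20 − 60²:  R² = (3600 + 320) / 20 = 196
R = √196 = 14  ⇒  r_B = 14 − 8 = 6

rB=6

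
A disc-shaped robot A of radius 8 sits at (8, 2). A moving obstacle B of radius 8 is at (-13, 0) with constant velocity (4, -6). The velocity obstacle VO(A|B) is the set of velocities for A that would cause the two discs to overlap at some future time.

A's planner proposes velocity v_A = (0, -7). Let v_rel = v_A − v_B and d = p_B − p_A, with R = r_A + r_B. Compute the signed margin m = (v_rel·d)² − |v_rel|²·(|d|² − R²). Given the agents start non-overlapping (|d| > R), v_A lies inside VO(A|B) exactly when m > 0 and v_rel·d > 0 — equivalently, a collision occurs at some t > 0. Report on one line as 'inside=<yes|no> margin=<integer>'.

d = (-21, -2),  |d|² = 445;  R = 8+8 = 16,  c = 445−16² = 189
v_rel = (-4, -1),  |v_rel|² = 17;  v_rel·d = (-4)·(-21) + (-1)·(-2) = 86
17·t² − 172·t + 189 = 0  ⇒  m = 86² − 17·189 = 4183
m = 4183 > 0,  v_rel·d = 86 > 0  ⇒  inside

inside=yes margin=4183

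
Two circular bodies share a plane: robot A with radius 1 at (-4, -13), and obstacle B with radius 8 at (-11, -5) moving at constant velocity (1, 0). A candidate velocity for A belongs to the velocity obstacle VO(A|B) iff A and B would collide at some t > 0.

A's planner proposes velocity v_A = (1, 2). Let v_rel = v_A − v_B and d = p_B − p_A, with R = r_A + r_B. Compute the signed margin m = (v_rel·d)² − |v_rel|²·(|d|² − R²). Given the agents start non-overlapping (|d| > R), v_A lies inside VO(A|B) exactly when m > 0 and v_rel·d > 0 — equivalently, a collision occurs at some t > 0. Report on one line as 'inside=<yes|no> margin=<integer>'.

d = (-7, 8),  |d|² = 113;  R = 1+8 = 9,  c = 113−9² = 32
v_rel = (0, 2),  |v_rel|² = 4;  v_rel·d = (0)·(-7) + (2)·(8) = 16
4·t² − 32·t + 32 = 0  ⇒  m = 16² − 4·32 = 128
m = 128 > 0,  v_rel·d = 16 > 0  ⇒  inside

inside=yes margin=128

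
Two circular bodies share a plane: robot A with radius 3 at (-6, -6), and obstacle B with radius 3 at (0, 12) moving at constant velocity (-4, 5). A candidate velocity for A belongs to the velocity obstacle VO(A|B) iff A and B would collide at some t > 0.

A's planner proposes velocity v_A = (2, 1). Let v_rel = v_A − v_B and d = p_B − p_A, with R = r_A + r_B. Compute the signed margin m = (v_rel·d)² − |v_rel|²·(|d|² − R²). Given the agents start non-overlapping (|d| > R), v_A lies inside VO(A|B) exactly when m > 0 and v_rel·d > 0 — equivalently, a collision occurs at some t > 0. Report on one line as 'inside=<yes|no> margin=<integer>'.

d = (6, 18),  |d|² = 360;  R = 3+3 = 6,  c = 360−6² = 324
v_rel = (6, -4),  |v_rel|² = 52;  v_rel·d = (6)·(6) + (-4)·(18) = -36
52·t² + 72·t + 324 = 0  ⇒  m = (-36)² − 52·324 = -15552
m = -15552 < 0,  v_rel·d = -36 < 0  ⇒  outside

inside=no margin=-15552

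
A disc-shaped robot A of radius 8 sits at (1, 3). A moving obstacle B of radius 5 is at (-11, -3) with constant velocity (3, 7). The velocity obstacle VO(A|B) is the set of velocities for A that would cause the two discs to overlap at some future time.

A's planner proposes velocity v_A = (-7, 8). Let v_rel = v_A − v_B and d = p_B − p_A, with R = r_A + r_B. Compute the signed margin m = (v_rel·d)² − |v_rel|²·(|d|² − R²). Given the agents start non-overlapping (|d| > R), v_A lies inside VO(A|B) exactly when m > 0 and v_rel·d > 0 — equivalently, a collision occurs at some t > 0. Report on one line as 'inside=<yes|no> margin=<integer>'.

d = (-12, -6),  |d|² = 180;  R = 8+5 = 13,  c = 180−13² = 11
v_rel = (-10, 1),  |v_rel|² = 101;  v_rel·d = (-10)·(-12) + (1)·(-6) = 114
101·t² − 228·t + 11 = 0  ⇒  m = 114² − 101·11 = 11885
m = 11885 > 0,  v_rel·d = 114 > 0  ⇒  inside

inside=yes margin=11885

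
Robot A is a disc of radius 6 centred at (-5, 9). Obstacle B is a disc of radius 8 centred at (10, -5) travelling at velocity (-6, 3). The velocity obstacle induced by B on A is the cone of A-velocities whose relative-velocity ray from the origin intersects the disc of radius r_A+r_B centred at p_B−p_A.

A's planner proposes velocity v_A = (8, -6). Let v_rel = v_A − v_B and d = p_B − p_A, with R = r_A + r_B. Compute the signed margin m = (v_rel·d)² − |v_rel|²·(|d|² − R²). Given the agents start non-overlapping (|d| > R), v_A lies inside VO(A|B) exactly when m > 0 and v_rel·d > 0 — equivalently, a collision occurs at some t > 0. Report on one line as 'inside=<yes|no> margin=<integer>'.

d = (15, -14),  |d|² = 421;  R = 6+8 = 14,  c = 421−14² = 225
v_rel = (14, -9),  |v_rel|² = 277;  v_rel·d = (14)·(15) + (-9)·(-14) = 336
277·t² − 672·t + 225 = 0  ⇒  m = 336² − 277·225 = 50571
m = 50571 > 0,  v_rel·d = 336 > 0  ⇒  inside

inside=yes margin=50571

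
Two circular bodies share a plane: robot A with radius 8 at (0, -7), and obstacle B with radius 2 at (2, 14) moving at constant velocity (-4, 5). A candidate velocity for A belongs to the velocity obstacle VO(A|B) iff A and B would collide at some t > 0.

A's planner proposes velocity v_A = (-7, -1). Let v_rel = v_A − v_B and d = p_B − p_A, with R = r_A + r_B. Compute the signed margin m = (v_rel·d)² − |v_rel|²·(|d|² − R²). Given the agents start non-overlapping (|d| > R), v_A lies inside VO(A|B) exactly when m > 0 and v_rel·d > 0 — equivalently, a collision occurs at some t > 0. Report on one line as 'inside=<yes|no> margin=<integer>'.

d = (2, 21),  |d|² = 445;  R = 8+2 = 10,  c = 445−10² = 345
v_rel = (-3, -6),  |v_rel|² = 45;  v_rel·d = (-3)·(2) + (-6)·(21) = -132
45·t² + 264·t + 345 = 0  ⇒  m = (-132)² − 45·345 = 1899
m = 1899 > 0,  v_rel·d = -132 < 0  ⇒  outside

inside=no margin=1899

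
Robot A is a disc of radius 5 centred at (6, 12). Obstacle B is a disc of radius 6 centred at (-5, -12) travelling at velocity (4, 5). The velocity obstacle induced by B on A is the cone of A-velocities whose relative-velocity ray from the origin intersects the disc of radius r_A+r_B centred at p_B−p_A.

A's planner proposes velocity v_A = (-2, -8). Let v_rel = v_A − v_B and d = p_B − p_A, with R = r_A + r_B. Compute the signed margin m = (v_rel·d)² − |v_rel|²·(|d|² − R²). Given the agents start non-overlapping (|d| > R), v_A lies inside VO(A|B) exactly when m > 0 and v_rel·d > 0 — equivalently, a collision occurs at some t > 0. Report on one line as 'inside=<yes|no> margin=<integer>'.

d = (-11, -24),  |d|² = 697;  R = 5+6 = 11,  c = 697−11² = 576
v_rel = (-6, -13),  |v_rel|² = 205;  v_rel·d = (-6)·(-11) + (-13)·(-24) = 378
205·t² − 756·t + 576 = 0  ⇒  m = 378² − 205·576 = 24804
m = 24804 > 0,  v_rel·d = 378 > 0  ⇒  inside

inside=yes margin=24804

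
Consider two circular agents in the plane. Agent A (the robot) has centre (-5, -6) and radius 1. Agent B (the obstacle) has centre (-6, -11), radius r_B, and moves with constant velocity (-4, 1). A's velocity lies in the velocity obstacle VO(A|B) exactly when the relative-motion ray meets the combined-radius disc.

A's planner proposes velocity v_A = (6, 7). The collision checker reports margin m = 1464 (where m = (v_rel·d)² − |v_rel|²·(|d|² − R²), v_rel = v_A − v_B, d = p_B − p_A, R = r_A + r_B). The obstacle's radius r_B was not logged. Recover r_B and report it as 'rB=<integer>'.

m = 1464
d = (-1, -5);  v_rel = (10, 6),  |v_rel|² = 136
v_rel×d = (10)·(-5) − (6)·(-1) = -44
since m = R²·136 − (-44)²:  R² = (1936 + 1464) / 136 = 25
R = √25 = 5  ⇒  r_B = 5 − 1 = 4

rB=4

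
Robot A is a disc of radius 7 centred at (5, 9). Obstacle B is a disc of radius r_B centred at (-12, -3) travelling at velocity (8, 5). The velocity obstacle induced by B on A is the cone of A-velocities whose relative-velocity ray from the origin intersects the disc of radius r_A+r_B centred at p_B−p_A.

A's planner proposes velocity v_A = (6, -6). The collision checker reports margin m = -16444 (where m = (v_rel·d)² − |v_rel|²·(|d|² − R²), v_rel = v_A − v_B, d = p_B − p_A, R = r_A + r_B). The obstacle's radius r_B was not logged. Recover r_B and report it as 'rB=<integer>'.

m = -16444
d = (-17, -12);  v_rel = (-2, -11),  |v_rel|² = 125
v_rel×d = (-2)·(-12) − (-11)·(-17) = -163
since m = R²·125 − (-163)²:  R² = (26569 + -16444) / 125 = 81
R = √81 = 9  ⇒  r_B = 9 − 7 = 2

rB=2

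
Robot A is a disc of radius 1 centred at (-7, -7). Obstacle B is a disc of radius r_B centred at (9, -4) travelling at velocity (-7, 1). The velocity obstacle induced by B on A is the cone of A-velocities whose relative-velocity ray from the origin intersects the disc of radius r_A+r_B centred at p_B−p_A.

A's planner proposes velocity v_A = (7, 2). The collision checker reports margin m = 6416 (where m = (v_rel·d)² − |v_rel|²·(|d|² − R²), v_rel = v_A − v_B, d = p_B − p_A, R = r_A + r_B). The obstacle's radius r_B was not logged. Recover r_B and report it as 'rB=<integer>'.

m = 6416
d = (16, 3);  v_rel = (14, 1),  |v_rel|² = 197
v_rel×d = (14)·(3) − (1)·(16) = 26
since m = R²·197 − 26²:  R² = (676 + 6416) / 197 = 36
R = √36 = 6  ⇒  r_B = 6 − 1 = 5

rB=5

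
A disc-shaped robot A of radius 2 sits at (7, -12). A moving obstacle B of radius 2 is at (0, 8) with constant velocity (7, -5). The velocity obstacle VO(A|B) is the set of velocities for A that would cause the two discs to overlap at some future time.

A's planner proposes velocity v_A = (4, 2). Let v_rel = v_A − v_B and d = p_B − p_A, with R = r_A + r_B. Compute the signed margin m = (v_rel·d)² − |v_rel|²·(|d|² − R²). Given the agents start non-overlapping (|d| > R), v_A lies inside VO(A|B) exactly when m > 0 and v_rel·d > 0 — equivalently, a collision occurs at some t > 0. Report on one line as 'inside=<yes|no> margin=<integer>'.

d = (-7, 20),  |d|² = 449;  R = 2+2 = 4,  c = 449−4² = 433
v_rel = (-3, 7),  |v_rel|² = 58;  v_rel·d = (-3)·(-7) + (7)·(20) = 161
58·t² − 322·t + 433 = 0  ⇒  m = 161² − 58·433 = 807
m = 807 > 0,  v_rel·d = 161 > 0  ⇒  inside

inside=yes margin=807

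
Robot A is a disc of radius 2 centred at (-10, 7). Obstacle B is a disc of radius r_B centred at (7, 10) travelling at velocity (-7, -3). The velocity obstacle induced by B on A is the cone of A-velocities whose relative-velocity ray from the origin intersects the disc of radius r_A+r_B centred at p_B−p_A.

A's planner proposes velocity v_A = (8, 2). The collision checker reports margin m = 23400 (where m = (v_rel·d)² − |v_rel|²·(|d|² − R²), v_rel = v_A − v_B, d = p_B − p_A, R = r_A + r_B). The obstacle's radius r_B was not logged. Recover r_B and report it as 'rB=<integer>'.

m = 23400
d = (17, 3);  v_rel = (15, 5),  |v_rel|² = 250
v_rel×d = (15)·(3) − (5)·(17) = -40
since m = R²·250 − (-40)²:  R² = (1600 + 23400) / 250 = 100
R = √100 = 10  ⇒  r_B = 10 − 2 = 8

rB=8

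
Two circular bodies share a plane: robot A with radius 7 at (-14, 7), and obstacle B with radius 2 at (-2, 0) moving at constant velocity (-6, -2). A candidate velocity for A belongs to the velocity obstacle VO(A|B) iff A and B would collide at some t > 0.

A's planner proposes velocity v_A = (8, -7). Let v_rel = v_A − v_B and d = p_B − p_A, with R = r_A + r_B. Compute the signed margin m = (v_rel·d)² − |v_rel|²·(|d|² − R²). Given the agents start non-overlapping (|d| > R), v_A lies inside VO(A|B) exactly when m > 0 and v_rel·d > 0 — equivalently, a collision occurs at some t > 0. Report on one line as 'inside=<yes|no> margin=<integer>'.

d = (12, -7),  |d|² = 193;  R = 7+2 = 9,  c = 193−9² = 112
v_rel = (14, -5),  |v_rel|² = 221;  v_rel·d = (14)·(12) + (-5)·(-7) = 203
221·t² − 406·t + 112 = 0  ⇒  m = 203² − 221·112 = 16457
m = 16457 > 0,  v_rel·d = 203 > 0  ⇒  inside

inside=yes margin=16457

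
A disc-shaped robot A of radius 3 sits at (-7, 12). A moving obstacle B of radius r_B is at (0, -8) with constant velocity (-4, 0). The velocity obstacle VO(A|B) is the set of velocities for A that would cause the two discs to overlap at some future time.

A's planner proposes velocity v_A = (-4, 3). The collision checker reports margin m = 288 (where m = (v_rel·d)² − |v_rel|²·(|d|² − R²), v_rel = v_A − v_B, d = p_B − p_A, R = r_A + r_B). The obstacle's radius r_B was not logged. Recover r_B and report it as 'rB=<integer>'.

m = 288
d = (7, -20);  v_rel = (0, 3),  |v_rel|² = 9
v_rel×d = (0)·(-20) − (3)·(7) = -21
since m = R²·9 − (-21)²:  R² = (441 + 288) / 9 = 81
R = √81 = 9  ⇒  r_B = 9 − 3 = 6

rB=6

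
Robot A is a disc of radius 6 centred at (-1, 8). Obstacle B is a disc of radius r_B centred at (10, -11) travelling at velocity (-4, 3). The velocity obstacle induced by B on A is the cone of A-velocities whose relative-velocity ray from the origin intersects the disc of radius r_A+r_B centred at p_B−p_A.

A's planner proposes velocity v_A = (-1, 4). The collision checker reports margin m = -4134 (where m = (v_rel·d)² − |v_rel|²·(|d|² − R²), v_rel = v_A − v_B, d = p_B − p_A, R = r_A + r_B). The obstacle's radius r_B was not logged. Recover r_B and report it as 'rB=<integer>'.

m = -4134
d = (11, -19);  v_rel = (3, 1),  |v_rel|² = 10
v_rel×d = (3)·(-19) − (1)·(11) = -68
since m = R²·10 − (-68)²:  R² = (4624 + -4134) / 10 = 49
R = √49 = 7  ⇒  r_B = 7 − 6 = 1

rB=1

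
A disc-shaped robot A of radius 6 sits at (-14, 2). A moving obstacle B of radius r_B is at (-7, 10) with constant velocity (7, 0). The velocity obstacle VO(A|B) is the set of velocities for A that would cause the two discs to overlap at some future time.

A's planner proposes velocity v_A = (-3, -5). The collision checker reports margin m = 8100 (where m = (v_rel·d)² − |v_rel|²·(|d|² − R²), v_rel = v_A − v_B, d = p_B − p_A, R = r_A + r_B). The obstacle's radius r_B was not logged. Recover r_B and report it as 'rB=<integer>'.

m = 8100
d = (7, 8);  v_rel = (-10, -5),  |v_rel|² = 125
v_rel×d = (-10)·(8) − (-5)·(7) = -45
since m = R²·125 − (-45)²:  R² = (2025 + 8100) / 125 = 81
R = √81 = 9  ⇒  r_B = 9 − 6 = 3

rB=3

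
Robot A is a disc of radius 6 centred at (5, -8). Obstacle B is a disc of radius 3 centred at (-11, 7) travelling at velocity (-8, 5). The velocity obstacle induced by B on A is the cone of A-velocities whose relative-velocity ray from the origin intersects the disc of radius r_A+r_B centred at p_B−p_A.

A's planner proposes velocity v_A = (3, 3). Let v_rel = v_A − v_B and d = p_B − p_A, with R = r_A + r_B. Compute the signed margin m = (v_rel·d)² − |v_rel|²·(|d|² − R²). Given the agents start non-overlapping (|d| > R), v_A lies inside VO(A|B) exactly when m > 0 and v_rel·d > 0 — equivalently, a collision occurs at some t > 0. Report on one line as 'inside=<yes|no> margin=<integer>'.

d = (-16, 15),  |d|² = 481;  R = 6+3 = 9,  c = 481−9² = 400
v_rel = (11, -2),  |v_rel|² = 125;  v_rel·d = (11)·(-16) + (-2)·(15) = -206
125·t² + 412·t + 400 = 0  ⇒  m = (-206)² − 125·400 = -7564
m = -7564 < 0,  v_rel·d = -206 < 0  ⇒  outside

inside=no margin=-7564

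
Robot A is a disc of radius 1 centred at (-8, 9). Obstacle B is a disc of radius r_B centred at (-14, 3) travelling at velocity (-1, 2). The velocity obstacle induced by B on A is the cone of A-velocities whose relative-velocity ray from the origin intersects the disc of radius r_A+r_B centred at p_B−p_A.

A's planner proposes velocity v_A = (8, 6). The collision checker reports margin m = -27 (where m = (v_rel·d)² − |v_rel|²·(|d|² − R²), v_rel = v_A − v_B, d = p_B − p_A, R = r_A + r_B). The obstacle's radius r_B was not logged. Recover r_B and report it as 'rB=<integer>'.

m = -27
d = (-6, -6);  v_rel = (9, 4),  |v_rel|² = 97
v_rel×d = (9)·(-6) − (4)·(-6) = -30
since m = R²·97 − (-30)²:  R² = (900 + -27) / 97 = 9
R = √9 = 3  ⇒  r_B = 3 − 1 = 2

rB=2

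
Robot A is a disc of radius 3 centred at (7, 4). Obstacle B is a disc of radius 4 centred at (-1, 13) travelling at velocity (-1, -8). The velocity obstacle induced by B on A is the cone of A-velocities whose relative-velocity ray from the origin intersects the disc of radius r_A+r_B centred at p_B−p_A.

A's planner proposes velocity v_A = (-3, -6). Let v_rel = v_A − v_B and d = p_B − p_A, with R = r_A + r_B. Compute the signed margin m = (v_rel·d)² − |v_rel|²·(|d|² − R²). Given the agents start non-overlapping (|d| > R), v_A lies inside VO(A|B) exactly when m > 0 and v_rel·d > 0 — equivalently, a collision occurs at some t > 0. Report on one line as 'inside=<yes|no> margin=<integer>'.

d = (-8, 9),  |d|² = 145;  R = 3+4 = 7,  c = 145−7² = 96
v_rel = (-2, 2),  |v_rel|² = 8;  v_rel·d = (-2)·(-8) + (2)·(9) = 34
8·t² − 68·t + 96 = 0  ⇒  m = 34² − 8·96 = 388
m = 388 > 0,  v_rel·d = 34 > 0  ⇒  inside

inside=yes margin=388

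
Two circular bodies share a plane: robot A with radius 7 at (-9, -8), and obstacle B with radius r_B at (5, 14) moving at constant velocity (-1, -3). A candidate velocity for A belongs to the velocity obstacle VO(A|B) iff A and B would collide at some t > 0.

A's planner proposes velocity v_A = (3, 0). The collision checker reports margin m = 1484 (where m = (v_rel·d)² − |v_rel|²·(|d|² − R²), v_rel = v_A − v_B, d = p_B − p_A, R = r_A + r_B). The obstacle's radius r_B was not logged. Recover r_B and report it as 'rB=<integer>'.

m = 1484
d = (14, 22);  v_rel = (4, 3),  |v_rel|² = 25
v_rel×d = (4)·(22) − (3)·(14) = 46
since m = R²·25 − 46²:  R² = (2116 + 1484) / 25 = 144
R = √144 = 12  ⇒  r_B = 12 − 7 = 5

rB=5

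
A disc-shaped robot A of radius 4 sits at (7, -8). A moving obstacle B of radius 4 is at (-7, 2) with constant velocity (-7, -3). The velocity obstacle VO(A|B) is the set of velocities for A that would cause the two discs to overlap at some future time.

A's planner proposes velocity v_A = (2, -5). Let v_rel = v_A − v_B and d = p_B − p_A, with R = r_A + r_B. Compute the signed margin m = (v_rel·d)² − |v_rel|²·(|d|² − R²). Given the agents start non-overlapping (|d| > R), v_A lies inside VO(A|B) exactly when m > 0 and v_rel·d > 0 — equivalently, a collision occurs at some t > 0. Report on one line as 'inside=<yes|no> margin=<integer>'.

d = (-14, 10),  |d|² = 296;  R = 4+4 = 8,  c = 296−8² = 232
v_rel = (9, -2),  |v_rel|² = 85;  v_rel·d = (9)·(-14) + (-2)·(10) = -146
85·t² + 292·t + 232 = 0  ⇒  m = (-146)² − 85·232 = 1596
m = 1596 > 0,  v_rel·d = -146 < 0  ⇒  outside

inside=no margin=1596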